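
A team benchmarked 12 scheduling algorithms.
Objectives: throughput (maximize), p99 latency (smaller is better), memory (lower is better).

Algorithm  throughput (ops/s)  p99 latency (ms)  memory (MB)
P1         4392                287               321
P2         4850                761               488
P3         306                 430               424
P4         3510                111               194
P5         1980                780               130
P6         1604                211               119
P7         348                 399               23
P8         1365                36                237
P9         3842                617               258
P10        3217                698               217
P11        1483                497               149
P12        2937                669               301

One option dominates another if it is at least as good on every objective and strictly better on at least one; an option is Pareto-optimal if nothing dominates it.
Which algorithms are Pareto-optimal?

P1: not dominated.
P2: not dominated (best throughput).
P3: dominated by P1 (throughput 4392≥306, p99 latency 287≤430, memory 321≤424).
P4: not dominated.
P5: not dominated.
P6: not dominated.
P7: not dominated (best memory).
P8: not dominated (best p99 latency).
P9: not dominated.
P10: dominated by P4 (throughput 3510≥3217, p99 latency 111≤698, memory 194≤217).
P11: dominated by P6 (throughput 1604≥1483, p99 latency 211≤497, memory 119≤149).
P12: dominated by P4 (throughput 3510≥2937, p99 latency 111≤669, memory 194≤301).

P1, P2, P4, P5, P6, P7, P8, P9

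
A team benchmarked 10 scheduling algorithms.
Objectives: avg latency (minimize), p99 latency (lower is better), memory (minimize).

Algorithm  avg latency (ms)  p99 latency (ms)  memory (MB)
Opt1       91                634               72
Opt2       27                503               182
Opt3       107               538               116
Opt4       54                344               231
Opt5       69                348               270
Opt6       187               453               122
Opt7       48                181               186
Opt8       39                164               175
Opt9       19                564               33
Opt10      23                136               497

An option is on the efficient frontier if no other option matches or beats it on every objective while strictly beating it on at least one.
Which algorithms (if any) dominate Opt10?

none

Opt1: worse on avg latency (91 vs 23).
Opt2: worse on avg latency (27 vs 23).
Opt3: worse on avg latency (107 vs 23).
Opt4: worse on avg latency (54 vs 23).
Opt5: worse on avg latency (69 vs 23).
Opt6: worse on avg latency (187 vs 23).
Opt7: worse on avg latency (48 vs 23).
Opt8: worse on avg latency (39 vs 23).
Opt9: worse on p99 latency (564 vs 136).
No option dominates Opt10.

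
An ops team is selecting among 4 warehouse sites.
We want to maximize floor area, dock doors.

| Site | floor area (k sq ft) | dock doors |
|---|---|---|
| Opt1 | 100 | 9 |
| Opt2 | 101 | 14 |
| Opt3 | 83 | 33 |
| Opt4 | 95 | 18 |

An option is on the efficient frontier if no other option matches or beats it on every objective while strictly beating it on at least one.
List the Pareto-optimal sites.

Opt1: dominated by Opt2 (floor area 101≥100, dock doors 14≥9).
Opt2: not dominated (best floor area).
Opt3: not dominated (best dock doors).
Opt4: not dominated.

Opt2, Opt3, Opt4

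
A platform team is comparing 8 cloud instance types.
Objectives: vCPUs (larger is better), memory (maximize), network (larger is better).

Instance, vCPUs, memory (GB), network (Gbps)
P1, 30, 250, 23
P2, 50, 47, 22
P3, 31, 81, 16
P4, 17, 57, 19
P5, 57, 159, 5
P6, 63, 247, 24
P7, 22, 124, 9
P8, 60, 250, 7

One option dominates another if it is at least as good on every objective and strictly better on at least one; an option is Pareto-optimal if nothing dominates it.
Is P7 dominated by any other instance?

Yes

P1 vs P7: vCPUs 30≥22, memory 250≥124, network 23≥9 — P1 is at least as good on every objective and strictly better on at least one, so P1 dominates P7.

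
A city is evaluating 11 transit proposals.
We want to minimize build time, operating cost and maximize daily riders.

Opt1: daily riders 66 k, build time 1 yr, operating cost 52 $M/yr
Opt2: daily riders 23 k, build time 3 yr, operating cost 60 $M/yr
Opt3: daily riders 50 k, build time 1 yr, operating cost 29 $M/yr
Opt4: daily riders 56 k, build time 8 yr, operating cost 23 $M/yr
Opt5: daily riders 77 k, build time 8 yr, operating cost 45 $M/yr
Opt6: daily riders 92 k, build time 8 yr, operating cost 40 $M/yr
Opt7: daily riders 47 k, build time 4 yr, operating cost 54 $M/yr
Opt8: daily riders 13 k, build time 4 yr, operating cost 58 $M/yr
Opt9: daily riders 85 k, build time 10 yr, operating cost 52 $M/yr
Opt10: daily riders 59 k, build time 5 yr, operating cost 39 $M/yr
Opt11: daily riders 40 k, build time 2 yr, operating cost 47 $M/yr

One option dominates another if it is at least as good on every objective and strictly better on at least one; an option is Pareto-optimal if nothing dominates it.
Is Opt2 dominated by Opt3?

Yes

Opt3 vs Opt2: daily riders 50≥23, build time 1≤3, operating cost 29≤60 — Opt3 is at least as good on every objective with at least one strict improvement.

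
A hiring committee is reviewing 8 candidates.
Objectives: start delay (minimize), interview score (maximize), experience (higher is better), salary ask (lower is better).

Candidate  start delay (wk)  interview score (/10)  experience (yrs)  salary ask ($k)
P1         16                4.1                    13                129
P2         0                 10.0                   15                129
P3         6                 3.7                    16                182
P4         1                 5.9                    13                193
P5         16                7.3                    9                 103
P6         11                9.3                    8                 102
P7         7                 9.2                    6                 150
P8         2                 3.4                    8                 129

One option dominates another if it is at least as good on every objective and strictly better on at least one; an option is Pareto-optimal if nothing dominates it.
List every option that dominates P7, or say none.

P2

P2: start delay 0≤7, interview score 10.0≥9.2, experience 15≥6, salary ask 129≤150 — dominates P7.
Others (P1, P3, P4, P5, P6, P8) are each worse than P7 on at least one objective.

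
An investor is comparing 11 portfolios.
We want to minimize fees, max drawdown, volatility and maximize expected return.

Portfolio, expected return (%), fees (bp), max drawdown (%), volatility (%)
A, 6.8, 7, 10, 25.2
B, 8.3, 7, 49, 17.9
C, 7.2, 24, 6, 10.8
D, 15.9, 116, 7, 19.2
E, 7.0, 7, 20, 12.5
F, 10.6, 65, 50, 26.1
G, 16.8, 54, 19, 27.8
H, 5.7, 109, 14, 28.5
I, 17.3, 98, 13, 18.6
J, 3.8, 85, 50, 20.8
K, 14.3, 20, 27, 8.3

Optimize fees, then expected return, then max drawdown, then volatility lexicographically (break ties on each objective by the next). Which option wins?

First minimize fees: best is 7, kept {A, B, E}.
Then maximize expected return: best is 8.3, kept {B}.

B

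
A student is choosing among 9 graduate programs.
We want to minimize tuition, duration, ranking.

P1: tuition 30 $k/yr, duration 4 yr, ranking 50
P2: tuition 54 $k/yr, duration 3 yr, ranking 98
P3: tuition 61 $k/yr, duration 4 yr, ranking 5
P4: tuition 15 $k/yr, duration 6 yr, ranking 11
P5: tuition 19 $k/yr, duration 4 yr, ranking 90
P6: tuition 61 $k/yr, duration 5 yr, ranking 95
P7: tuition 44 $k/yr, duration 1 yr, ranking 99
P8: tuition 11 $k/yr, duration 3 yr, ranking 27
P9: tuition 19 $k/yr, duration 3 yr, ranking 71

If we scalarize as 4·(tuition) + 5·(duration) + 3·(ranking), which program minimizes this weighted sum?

P1: 4·30 + 5·4 + 3·50 = 290
P2: 4·54 + 5·3 + 3·98 = 525
P3: 4·61 + 5·4 + 3·5 = 279
P4: 4·15 + 5·6 + 3·11 = 123
P5: 4·19 + 5·4 + 3·90 = 366
P6: 4·61 + 5·5 + 3·95 = 554
P7: 4·44 + 5·1 + 3·99 = 478
P8: 4·11 + 5·3 + 3·27 = 140
P9: 4·19 + 5·3 + 3·71 = 304
Lowest: P4 at 123.

P4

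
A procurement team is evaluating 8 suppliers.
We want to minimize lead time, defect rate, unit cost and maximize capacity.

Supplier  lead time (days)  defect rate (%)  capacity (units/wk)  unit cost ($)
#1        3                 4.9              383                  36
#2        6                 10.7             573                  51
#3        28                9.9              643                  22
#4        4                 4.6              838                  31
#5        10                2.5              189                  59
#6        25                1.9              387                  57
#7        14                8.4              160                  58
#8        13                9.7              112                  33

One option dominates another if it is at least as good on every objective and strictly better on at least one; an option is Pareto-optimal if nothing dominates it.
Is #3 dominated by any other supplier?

No

#1: worse on capacity (383 vs 643).
#2: worse on defect rate (10.7 vs 9.9).
#4: worse on unit cost (31 vs 22).
#5: worse on capacity (189 vs 643).
#6: worse on capacity (387 vs 643).
#7: worse on capacity (160 vs 643).
#8: worse on capacity (112 vs 643).
No option is at least as good as #3 on every objective and strictly better on one.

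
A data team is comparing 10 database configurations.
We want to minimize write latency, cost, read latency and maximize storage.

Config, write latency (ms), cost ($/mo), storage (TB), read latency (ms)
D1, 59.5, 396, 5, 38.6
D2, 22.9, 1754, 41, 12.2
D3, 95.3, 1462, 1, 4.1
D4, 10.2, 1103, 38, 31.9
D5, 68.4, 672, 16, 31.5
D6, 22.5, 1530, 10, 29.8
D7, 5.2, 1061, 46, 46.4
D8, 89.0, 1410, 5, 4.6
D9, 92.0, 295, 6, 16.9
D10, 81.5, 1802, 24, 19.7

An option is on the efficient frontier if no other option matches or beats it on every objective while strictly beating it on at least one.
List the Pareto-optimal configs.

D1: not dominated.
D2: not dominated.
D3: not dominated (best read latency).
D4: not dominated.
D5: not dominated.
D6: not dominated.
D7: not dominated (best write latency).
D8: not dominated.
D9: not dominated (best cost).
D10: dominated by D2 (write latency 22.9≤81.5, cost 1754≤1802, storage 41≥24, read latency 12.2≤19.7).

D1, D2, D3, D4, D5, D6, D7, D8, D9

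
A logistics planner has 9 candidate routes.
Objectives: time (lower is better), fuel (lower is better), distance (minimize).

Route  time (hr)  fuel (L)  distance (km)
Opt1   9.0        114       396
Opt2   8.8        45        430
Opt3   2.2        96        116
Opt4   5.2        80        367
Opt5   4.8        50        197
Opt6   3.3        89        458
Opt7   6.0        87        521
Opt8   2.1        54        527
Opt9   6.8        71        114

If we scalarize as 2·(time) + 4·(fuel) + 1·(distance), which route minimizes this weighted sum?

Opt1: 2·9.0 + 4·114 + 1·396 = 870.0
Opt2: 2·8.8 + 4·45 + 1·430 = 627.6
Opt3: 2·2.2 + 4·96 + 1·116 = 504.4
Opt4: 2·5.2 + 4·80 + 1·367 = 697.4
Opt5: 2·4.8 + 4·50 + 1·197 = 406.6
Opt6: 2·3.3 + 4·89 + 1·458 = 820.6
Opt7: 2·6.0 + 4·87 + 1·521 = 881.0
Opt8: 2·2.1 + 4·54 + 1·527 = 747.2
Opt9: 2·6.8 + 4·71 + 1·114 = 411.6
Lowest: Opt5 at 406.6.

Opt5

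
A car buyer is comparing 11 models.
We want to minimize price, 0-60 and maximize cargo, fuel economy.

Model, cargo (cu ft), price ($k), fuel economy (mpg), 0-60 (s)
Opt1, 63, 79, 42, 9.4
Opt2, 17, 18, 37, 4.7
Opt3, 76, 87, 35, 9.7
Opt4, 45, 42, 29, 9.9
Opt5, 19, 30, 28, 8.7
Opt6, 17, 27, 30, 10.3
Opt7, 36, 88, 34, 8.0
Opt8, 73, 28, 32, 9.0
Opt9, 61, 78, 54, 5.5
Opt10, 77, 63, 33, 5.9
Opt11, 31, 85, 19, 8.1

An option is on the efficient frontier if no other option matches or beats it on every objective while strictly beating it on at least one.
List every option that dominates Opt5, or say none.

none

Opt1: worse on price (79 vs 30).
Opt2: worse on cargo (17 vs 19).
Opt3: worse on price (87 vs 30).
Opt4: worse on price (42 vs 30).
Opt6: worse on cargo (17 vs 19).
Opt7: worse on price (88 vs 30).
Opt8: worse on 0-60 (9.0 vs 8.7).
Opt9: worse on price (78 vs 30).
Opt10: worse on price (63 vs 30).
Opt11: worse on price (85 vs 30).
No option dominates Opt5.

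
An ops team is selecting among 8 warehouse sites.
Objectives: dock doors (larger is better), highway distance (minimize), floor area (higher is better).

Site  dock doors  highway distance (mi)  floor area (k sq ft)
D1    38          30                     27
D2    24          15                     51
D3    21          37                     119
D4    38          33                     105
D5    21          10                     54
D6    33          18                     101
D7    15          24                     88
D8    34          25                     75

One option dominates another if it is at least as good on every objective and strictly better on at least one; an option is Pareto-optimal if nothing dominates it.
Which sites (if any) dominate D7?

D6: dock doors 33≥15, highway distance 18≤24, floor area 101≥88 — dominates D7.
Others (D1, D2, D3, D4, D5, D8) are each worse than D7 on at least one objective.

D6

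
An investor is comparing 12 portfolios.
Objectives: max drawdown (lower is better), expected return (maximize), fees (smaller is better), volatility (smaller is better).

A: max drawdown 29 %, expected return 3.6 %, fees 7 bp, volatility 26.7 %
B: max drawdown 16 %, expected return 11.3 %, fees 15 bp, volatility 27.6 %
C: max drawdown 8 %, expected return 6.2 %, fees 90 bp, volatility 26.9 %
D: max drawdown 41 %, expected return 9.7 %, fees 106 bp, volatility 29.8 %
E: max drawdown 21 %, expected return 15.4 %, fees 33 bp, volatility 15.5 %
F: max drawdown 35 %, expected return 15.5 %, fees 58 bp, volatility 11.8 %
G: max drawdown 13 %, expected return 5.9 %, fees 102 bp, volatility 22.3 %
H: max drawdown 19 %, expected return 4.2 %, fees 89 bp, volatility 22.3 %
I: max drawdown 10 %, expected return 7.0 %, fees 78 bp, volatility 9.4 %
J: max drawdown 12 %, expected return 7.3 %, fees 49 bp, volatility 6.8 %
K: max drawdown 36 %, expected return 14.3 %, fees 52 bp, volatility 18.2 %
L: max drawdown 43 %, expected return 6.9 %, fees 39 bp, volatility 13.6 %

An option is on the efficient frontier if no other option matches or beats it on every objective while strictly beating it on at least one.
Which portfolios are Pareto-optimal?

A, B, C, E, F, I, J, L

A: not dominated (best fees).
B: not dominated.
C: not dominated (best max drawdown).
D: dominated by B (max drawdown 16≤41, expected return 11.3≥9.7, fees 15≤106, volatility 27.6≤29.8).
E: not dominated.
F: not dominated (best expected return).
G: dominated by I (max drawdown 10≤13, expected return 7.0≥5.9, fees 78≤102, volatility 9.4≤22.3).
H: dominated by I (max drawdown 10≤19, expected return 7.0≥4.2, fees 78≤89, volatility 9.4≤22.3).
I: not dominated.
J: not dominated (best volatility).
K: dominated by E (max drawdown 21≤36, expected return 15.4≥14.3, fees 33≤52, volatility 15.5≤18.2).
L: not dominated.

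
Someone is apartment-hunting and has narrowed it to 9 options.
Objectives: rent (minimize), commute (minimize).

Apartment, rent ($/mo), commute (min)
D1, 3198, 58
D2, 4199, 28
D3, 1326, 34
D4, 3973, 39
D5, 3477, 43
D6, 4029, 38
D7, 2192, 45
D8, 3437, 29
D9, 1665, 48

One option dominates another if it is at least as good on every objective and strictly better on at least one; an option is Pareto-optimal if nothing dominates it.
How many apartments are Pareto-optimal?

D1: dominated by D3 (rent 1326≤3198, commute 34≤58).
D2: not dominated (best commute).
D3: not dominated (best rent).
D4: dominated by D3 (rent 1326≤3973, commute 34≤39).
D5: dominated by D3 (rent 1326≤3477, commute 34≤43).
D6: dominated by D3 (rent 1326≤4029, commute 34≤38).
D7: dominated by D3 (rent 1326≤2192, commute 34≤45).
D8: not dominated.
D9: dominated by D3 (rent 1326≤1665, commute 34≤48).
Pareto-optimal: D2, D3, D8 → 3.

3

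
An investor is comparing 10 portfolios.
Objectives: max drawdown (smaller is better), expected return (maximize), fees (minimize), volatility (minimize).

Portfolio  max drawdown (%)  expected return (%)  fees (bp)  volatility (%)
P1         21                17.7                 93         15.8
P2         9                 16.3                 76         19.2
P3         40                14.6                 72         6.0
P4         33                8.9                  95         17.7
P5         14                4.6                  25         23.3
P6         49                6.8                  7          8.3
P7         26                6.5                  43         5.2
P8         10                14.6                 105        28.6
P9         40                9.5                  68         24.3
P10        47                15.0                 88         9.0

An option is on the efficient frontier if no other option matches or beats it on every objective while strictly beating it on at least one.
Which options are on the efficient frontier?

P1: not dominated (best expected return).
P2: not dominated (best max drawdown).
P3: not dominated.
P4: dominated by P1 (max drawdown 21≤33, expected return 17.7≥8.9, fees 93≤95, volatility 15.8≤17.7).
P5: not dominated.
P6: not dominated (best fees).
P7: not dominated (best volatility).
P8: dominated by P2 (max drawdown 9≤10, expected return 16.3≥14.6, fees 76≤105, volatility 19.2≤28.6).
P9: not dominated.
P10: not dominated.

P1, P2, P3, P5, P6, P7, P9, P10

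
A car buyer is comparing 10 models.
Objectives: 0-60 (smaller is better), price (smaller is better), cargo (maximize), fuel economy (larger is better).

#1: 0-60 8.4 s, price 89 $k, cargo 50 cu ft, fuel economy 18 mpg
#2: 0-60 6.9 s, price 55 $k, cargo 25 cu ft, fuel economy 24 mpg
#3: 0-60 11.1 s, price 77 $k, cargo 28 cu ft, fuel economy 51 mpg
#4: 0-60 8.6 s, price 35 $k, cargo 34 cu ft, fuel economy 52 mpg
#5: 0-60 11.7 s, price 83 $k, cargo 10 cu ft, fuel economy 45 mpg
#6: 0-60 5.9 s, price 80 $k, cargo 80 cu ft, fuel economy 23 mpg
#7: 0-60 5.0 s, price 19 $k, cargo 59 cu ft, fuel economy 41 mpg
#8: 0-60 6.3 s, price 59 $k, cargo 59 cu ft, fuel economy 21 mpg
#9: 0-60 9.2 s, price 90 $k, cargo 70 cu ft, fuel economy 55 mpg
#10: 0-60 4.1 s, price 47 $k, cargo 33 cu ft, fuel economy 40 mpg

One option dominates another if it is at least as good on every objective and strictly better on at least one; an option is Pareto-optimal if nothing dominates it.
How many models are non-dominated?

#1: dominated by #6 (0-60 5.9≤8.4, price 80≤89, cargo 80≥50, fuel economy 23≥18).
#2: dominated by #7 (0-60 5.0≤6.9, price 19≤55, cargo 59≥25, fuel economy 41≥24).
#3: dominated by #4 (0-60 8.6≤11.1, price 35≤77, cargo 34≥28, fuel economy 52≥51).
#4: not dominated.
#5: dominated by #3 (0-60 11.1≤11.7, price 77≤83, cargo 28≥10, fuel economy 51≥45).
#6: not dominated (best cargo).
#7: not dominated (best price).
#8: dominated by #7 (0-60 5.0≤6.3, price 19≤59, cargo 59≥59, fuel economy 41≥21).
#9: not dominated (best fuel economy).
#10: not dominated (best 0-60).
Pareto-optimal: #4, #6, #7, #9, #10 → 5.

5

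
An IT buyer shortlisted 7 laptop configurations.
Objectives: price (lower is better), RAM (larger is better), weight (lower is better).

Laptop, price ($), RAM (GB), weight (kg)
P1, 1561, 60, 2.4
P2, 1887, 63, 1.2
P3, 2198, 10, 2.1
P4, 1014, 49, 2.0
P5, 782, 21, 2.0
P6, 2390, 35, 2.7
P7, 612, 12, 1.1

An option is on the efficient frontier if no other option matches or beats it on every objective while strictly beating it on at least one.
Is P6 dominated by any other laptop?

P1 vs P6: price 1561≤2390, RAM 60≥35, weight 2.4≤2.7 — P1 is at least as good on every objective and strictly better on at least one, so P1 dominates P6.

Yes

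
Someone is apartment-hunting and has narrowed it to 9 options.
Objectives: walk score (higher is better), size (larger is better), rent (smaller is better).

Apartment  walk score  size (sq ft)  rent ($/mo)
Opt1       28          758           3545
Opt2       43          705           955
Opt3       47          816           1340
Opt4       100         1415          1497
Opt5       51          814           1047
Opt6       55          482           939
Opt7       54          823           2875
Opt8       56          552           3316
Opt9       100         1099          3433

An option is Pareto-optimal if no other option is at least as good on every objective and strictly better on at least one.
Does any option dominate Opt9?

Yes

Opt4 vs Opt9: walk score 100≥100, size 1415≥1099, rent 1497≤3433 — Opt4 is at least as good on every objective and strictly better on at least one, so Opt4 dominates Opt9.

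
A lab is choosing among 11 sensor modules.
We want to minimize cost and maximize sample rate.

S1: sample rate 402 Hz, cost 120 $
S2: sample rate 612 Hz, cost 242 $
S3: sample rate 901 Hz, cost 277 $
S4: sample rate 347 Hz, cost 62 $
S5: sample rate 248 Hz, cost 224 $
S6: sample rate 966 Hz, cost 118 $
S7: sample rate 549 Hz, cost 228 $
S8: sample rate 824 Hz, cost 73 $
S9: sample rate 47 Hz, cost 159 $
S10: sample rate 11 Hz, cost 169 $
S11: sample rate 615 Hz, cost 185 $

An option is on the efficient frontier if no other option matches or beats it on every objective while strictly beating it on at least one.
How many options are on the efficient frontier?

3

S1: dominated by S6 (sample rate 966≥402, cost 118≤120).
S2: dominated by S6 (sample rate 966≥612, cost 118≤242).
S3: dominated by S6 (sample rate 966≥901, cost 118≤277).
S4: not dominated (best cost).
S5: dominated by S1 (sample rate 402≥248, cost 120≤224).
S6: not dominated (best sample rate).
S7: dominated by S6 (sample rate 966≥549, cost 118≤228).
S8: not dominated.
S9: dominated by S1 (sample rate 402≥47, cost 120≤159).
S10: dominated by S1 (sample rate 402≥11, cost 120≤169).
S11: dominated by S6 (sample rate 966≥615, cost 118≤185).
Pareto-optimal: S4, S6, S8 → 3.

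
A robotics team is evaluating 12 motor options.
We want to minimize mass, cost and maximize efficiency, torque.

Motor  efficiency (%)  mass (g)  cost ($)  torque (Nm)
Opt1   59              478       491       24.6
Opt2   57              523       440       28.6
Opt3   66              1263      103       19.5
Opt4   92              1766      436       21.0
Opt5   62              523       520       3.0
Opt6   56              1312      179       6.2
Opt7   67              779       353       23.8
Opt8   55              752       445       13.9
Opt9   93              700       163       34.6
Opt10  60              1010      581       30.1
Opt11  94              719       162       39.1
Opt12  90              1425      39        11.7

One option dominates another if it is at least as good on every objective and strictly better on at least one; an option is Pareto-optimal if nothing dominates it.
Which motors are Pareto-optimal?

Opt1: not dominated (best mass).
Opt2: not dominated.
Opt3: not dominated.
Opt4: dominated by Opt9 (efficiency 93≥92, mass 700≤1766, cost 163≤436, torque 34.6≥21.0).
Opt5: not dominated.
Opt6: dominated by Opt3 (efficiency 66≥56, mass 1263≤1312, cost 103≤179, torque 19.5≥6.2).
Opt7: dominated by Opt9 (efficiency 93≥67, mass 700≤779, cost 163≤353, torque 34.6≥23.8).
Opt8: dominated by Opt2 (efficiency 57≥55, mass 523≤752, cost 440≤445, torque 28.6≥13.9).
Opt9: not dominated.
Opt10: dominated by Opt9 (efficiency 93≥60, mass 700≤1010, cost 163≤581, torque 34.6≥30.1).
Opt11: not dominated (best efficiency).
Opt12: not dominated (best cost).

Opt1, Opt2, Opt3, Opt5, Opt9, Opt11, Opt12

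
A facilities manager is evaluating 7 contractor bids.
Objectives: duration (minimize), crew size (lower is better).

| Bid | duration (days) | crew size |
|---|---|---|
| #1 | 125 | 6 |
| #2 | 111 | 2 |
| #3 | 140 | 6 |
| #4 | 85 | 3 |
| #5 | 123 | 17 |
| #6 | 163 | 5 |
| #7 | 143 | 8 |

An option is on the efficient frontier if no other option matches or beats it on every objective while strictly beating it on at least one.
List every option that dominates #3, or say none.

#1, #2, #4

#1: duration 125≤140, crew size 6≤6 — dominates #3.
#2: duration 111≤140, crew size 2≤6 — dominates #3.
#4: duration 85≤140, crew size 3≤6 — dominates #3.
Others (#5, #6, #7) are each worse than #3 on at least one objective.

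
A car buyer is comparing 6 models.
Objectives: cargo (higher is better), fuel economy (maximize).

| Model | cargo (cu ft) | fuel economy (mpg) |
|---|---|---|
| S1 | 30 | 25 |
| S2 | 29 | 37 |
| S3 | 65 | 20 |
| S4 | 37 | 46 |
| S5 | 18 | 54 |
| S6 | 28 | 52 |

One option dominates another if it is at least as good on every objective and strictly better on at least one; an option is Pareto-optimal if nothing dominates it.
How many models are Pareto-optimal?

4

S1: dominated by S4 (cargo 37≥30, fuel economy 46≥25).
S2: dominated by S4 (cargo 37≥29, fuel economy 46≥37).
S3: not dominated (best cargo).
S4: not dominated.
S5: not dominated (best fuel economy).
S6: not dominated.
Pareto-optimal: S3, S4, S5, S6 → 4.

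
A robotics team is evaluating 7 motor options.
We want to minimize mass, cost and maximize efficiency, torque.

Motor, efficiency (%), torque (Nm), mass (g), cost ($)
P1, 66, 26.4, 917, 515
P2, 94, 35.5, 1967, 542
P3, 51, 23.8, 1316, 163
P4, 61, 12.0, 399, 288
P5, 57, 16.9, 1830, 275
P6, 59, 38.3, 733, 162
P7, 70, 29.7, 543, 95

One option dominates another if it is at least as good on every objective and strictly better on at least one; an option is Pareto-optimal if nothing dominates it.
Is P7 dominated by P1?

P1 vs P7: P1 is worse on efficiency (66 vs 70), so it does not dominate P7.

No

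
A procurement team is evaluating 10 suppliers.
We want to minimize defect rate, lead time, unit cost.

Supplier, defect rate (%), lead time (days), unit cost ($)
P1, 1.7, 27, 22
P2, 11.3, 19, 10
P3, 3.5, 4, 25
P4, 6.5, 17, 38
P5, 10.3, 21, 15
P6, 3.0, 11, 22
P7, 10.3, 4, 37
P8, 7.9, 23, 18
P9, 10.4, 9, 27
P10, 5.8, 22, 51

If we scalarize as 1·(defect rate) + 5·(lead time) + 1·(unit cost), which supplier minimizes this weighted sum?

P3

P1: 1·1.7 + 5·27 + 1·22 = 158.7
P2: 1·11.3 + 5·19 + 1·10 = 116.3
P3: 1·3.5 + 5·4 + 1·25 = 48.5
P4: 1·6.5 + 5·17 + 1·38 = 129.5
P5: 1·10.3 + 5·21 + 1·15 = 130.3
P6: 1·3.0 + 5·11 + 1·22 = 80.0
P7: 1·10.3 + 5·4 + 1·37 = 67.3
P8: 1·7.9 + 5·23 + 1·18 = 140.9
P9: 1·10.4 + 5·9 + 1·27 = 82.4
P10: 1·5.8 + 5·22 + 1·51 = 166.8
Lowest: P3 at 48.5.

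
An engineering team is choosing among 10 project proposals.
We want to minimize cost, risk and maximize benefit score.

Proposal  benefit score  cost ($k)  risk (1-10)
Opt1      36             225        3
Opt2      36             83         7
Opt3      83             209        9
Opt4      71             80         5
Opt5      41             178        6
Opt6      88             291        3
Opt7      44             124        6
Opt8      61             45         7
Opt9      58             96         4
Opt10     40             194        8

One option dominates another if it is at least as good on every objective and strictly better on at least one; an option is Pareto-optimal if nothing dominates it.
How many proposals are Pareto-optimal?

Opt1: not dominated.
Opt2: dominated by Opt4 (benefit score 71≥36, cost 80≤83, risk 5≤7).
Opt3: not dominated.
Opt4: not dominated.
Opt5: dominated by Opt4 (benefit score 71≥41, cost 80≤178, risk 5≤6).
Opt6: not dominated (best benefit score).
Opt7: dominated by Opt4 (benefit score 71≥44, cost 80≤124, risk 5≤6).
Opt8: not dominated (best cost).
Opt9: not dominated.
Opt10: dominated by Opt4 (benefit score 71≥40, cost 80≤194, risk 5≤8).
Pareto-optimal: Opt1, Opt3, Opt4, Opt6, Opt8, Opt9 → 6.

6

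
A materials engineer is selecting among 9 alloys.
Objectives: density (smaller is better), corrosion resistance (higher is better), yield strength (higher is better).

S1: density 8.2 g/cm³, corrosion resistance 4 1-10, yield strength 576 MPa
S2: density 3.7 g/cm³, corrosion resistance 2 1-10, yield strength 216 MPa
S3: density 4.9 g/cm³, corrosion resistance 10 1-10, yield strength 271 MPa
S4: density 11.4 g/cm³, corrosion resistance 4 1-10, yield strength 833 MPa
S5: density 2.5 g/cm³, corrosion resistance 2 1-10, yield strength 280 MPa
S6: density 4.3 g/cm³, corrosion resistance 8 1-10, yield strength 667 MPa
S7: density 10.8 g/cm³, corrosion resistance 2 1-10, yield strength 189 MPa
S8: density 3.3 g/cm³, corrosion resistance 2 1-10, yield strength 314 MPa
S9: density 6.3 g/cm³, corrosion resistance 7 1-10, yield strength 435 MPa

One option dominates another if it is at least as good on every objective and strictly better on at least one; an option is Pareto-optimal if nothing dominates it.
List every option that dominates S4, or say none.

none

S1: worse on yield strength (576 vs 833).
S2: worse on corrosion resistance (2 vs 4).
S3: worse on yield strength (271 vs 833).
S5: worse on corrosion resistance (2 vs 4).
S6: worse on yield strength (667 vs 833).
S7: worse on corrosion resistance (2 vs 4).
S8: worse on corrosion resistance (2 vs 4).
S9: worse on yield strength (435 vs 833).
No option dominates S4.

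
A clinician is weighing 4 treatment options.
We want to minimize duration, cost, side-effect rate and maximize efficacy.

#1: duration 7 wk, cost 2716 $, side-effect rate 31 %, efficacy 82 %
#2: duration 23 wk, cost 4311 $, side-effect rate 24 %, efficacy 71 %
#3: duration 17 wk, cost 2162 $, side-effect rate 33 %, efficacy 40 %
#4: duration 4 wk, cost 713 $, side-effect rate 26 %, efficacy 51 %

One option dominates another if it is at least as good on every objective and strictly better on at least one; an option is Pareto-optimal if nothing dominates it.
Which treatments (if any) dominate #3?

#4: duration 4≤17, cost 713≤2162, side-effect rate 26≤33, efficacy 51≥40 — dominates #3.
Others (#1, #2) are each worse than #3 on at least one objective.

#4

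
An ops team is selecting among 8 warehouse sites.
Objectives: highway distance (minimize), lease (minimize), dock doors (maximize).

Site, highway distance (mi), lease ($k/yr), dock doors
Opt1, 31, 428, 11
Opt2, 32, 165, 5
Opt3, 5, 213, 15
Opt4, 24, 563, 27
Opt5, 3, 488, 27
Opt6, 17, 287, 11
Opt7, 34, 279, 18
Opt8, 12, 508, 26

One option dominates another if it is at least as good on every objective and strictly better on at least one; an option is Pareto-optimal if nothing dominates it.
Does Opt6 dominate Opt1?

Opt6 vs Opt1: highway distance 17≤31, lease 287≤428, dock doors 11≥11 — Opt6 is at least as good on every objective with at least one strict improvement.

Yes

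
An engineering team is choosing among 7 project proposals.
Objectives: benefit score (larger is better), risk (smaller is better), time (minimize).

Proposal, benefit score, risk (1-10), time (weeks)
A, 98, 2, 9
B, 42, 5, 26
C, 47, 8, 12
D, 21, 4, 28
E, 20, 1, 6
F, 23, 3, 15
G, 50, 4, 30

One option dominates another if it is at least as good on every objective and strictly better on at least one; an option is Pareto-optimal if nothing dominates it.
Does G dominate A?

No

G vs A: G is worse on benefit score (50 vs 98), so it does not dominate A.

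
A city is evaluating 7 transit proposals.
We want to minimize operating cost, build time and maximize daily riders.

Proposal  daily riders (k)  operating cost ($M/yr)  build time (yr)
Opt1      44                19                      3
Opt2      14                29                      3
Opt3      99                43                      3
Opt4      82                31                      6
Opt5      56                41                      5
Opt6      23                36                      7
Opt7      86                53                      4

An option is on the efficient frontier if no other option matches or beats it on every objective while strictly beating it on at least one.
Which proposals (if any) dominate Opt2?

Opt1

Opt1: daily riders 44≥14, operating cost 19≤29, build time 3≤3 — dominates Opt2.
Others (Opt3, Opt4, Opt5, Opt6, Opt7) are each worse than Opt2 on at least one objective.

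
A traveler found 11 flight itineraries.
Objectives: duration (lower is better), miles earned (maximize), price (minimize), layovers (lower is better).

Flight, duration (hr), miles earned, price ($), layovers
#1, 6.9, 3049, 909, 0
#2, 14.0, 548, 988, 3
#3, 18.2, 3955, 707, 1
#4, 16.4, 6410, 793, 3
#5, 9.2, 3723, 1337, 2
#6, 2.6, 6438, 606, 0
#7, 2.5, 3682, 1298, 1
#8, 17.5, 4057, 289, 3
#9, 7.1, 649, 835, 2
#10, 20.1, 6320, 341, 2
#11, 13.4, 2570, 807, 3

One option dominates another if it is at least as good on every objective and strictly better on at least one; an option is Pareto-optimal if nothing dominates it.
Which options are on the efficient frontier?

#1: dominated by #6 (duration 2.6≤6.9, miles earned 6438≥3049, price 606≤909, layovers 0≤0).
#2: dominated by #1 (duration 6.9≤14.0, miles earned 3049≥548, price 909≤988, layovers 0≤3).
#3: dominated by #6 (duration 2.6≤18.2, miles earned 6438≥3955, price 606≤707, layovers 0≤1).
#4: dominated by #6 (duration 2.6≤16.4, miles earned 6438≥6410, price 606≤793, layovers 0≤3).
#5: dominated by #6 (duration 2.6≤9.2, miles earned 6438≥3723, price 606≤1337, layovers 0≤2).
#6: not dominated (best miles earned).
#7: not dominated (best duration).
#8: not dominated (best price).
#9: dominated by #6 (duration 2.6≤7.1, miles earned 6438≥649, price 606≤835, layovers 0≤2).
#10: not dominated.
#11: dominated by #6 (duration 2.6≤13.4, miles earned 6438≥2570, price 606≤807, layovers 0≤3).

#6, #7, #8, #10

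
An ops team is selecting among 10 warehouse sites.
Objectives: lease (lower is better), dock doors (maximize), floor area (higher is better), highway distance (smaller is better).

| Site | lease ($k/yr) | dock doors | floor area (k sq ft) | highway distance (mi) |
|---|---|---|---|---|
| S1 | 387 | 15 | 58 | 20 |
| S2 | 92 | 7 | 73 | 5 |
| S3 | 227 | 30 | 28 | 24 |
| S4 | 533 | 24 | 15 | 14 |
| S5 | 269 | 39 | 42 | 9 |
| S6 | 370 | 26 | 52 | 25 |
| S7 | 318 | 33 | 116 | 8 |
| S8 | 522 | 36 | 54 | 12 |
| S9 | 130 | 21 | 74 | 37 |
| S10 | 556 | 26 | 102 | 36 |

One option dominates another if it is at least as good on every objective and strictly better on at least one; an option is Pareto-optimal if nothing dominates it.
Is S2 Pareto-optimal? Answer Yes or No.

S1: worse on lease (387 vs 92).
S3: worse on lease (227 vs 92).
S4: worse on lease (533 vs 92).
S5: worse on lease (269 vs 92).
S6: worse on lease (370 vs 92).
S7: worse on lease (318 vs 92).
S8: worse on lease (522 vs 92).
S9: worse on lease (130 vs 92).
S10: worse on lease (556 vs 92).
No option is at least as good as S2 on every objective and strictly better on one.

Yes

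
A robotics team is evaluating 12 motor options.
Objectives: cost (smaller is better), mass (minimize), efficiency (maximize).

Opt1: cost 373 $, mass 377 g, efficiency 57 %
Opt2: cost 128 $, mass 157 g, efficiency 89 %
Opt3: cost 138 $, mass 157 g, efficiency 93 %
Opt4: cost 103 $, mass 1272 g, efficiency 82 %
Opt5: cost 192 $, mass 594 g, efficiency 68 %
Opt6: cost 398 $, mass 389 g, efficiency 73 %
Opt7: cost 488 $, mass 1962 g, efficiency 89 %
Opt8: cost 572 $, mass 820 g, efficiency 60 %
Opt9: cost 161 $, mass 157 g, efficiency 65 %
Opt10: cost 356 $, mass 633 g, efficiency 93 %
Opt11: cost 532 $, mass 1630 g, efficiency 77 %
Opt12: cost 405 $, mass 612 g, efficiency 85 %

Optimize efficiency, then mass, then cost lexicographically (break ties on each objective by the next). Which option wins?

Opt3

First maximize efficiency: best is 93, kept {Opt3, Opt10}.
Then minimize mass: best is 157, kept {Opt3}.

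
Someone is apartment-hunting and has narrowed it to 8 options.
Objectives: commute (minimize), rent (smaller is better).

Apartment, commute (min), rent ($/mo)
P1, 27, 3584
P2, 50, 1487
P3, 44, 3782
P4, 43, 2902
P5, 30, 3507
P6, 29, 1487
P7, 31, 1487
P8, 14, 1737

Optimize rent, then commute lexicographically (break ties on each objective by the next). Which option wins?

First minimize rent: best is 1487, kept {P2, P6, P7}.
Then minimize commute: best is 29, kept {P6}.

P6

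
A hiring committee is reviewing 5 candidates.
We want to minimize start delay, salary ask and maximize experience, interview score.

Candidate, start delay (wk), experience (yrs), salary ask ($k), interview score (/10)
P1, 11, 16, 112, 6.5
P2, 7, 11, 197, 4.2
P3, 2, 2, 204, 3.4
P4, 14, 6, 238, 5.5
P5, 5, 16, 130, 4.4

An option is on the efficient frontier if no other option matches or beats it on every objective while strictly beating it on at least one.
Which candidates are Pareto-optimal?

P1: not dominated (best salary ask).
P2: dominated by P5 (start delay 5≤7, experience 16≥11, salary ask 130≤197, interview score 4.4≥4.2).
P3: not dominated (best start delay).
P4: dominated by P1 (start delay 11≤14, experience 16≥6, salary ask 112≤238, interview score 6.5≥5.5).
P5: not dominated.

P1, P3, P5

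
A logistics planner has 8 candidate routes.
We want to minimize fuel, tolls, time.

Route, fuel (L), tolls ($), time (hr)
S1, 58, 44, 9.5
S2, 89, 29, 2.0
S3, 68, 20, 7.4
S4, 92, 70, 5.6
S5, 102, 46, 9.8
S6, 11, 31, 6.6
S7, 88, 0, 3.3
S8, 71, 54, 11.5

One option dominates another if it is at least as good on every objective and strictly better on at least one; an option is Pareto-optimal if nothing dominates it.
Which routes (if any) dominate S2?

none

S1: worse on tolls (44 vs 29).
S3: worse on time (7.4 vs 2.0).
S4: worse on fuel (92 vs 89).
S5: worse on fuel (102 vs 89).
S6: worse on tolls (31 vs 29).
S7: worse on time (3.3 vs 2.0).
S8: worse on tolls (54 vs 29).
No option dominates S2.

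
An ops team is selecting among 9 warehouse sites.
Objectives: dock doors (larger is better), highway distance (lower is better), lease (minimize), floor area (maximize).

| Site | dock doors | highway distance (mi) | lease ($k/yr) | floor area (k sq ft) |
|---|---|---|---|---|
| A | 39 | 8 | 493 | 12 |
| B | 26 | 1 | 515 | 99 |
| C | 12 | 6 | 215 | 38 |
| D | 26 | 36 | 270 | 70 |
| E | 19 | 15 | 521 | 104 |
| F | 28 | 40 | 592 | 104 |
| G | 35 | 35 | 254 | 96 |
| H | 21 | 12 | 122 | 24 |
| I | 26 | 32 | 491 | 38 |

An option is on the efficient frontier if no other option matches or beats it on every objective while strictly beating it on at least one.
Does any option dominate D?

Yes

G vs D: dock doors 35≥26, highway distance 35≤36, lease 254≤270, floor area 96≥70 — G is at least as good on every objective and strictly better on at least one, so G dominates D.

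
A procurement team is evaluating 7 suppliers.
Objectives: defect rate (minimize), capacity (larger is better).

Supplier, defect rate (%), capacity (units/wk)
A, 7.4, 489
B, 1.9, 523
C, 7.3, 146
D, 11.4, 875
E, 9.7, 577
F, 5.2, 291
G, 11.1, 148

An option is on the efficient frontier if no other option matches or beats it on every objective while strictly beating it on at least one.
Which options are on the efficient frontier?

A: dominated by B (defect rate 1.9≤7.4, capacity 523≥489).
B: not dominated (best defect rate).
C: dominated by B (defect rate 1.9≤7.3, capacity 523≥146).
D: not dominated (best capacity).
E: not dominated.
F: dominated by B (defect rate 1.9≤5.2, capacity 523≥291).
G: dominated by A (defect rate 7.4≤11.1, capacity 489≥148).

B, D, E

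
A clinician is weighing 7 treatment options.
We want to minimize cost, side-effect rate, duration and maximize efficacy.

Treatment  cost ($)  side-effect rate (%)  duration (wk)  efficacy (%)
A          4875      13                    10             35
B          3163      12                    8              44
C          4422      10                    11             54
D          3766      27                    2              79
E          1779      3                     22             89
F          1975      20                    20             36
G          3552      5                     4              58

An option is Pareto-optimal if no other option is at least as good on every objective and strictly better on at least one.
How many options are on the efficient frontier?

A: dominated by B (cost 3163≤4875, side-effect rate 12≤13, duration 8≤10, efficacy 44≥35).
B: not dominated.
C: dominated by G (cost 3552≤4422, side-effect rate 5≤10, duration 4≤11, efficacy 58≥54).
D: not dominated (best duration).
E: not dominated (best cost).
F: not dominated.
G: not dominated.
Pareto-optimal: B, D, E, F, G → 5.

5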